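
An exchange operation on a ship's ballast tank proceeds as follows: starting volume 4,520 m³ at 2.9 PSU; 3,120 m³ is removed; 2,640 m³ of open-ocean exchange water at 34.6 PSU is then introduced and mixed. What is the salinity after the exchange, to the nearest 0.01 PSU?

23.61 PSU

Remaining after removal: 1,400 m³ at 2.9 PSU (salt = 4,060)
After addition: salt = 4,060 + 2,640×34.6 = 95,404; volume = 4,040 m³
S = 95,404 / 4,040 = 23.6149 PSU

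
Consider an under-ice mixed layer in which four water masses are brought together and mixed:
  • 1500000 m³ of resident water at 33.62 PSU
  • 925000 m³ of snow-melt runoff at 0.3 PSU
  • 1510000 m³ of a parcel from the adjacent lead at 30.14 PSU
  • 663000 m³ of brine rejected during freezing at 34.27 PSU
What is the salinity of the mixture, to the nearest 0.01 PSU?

25.87 PSU

Total salt / total volume:
salt = 1,500,000×33.62 + 925,000×0.3 + 1,510,000×30.14 + 663,000×34.27 = 50,430,000 + 277,500 + 45,511,400 + 22,721,010 = 118,939,910
volume = 1,500,000 + 925,000 + 1,510,000 + 663,000 = 4,598,000 m³
S = 118,939,910 / 4,598,000 = 25.8677 PSU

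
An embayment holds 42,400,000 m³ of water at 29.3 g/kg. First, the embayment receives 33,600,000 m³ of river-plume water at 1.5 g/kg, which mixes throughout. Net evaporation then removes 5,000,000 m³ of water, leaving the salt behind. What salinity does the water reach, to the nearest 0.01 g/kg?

18.21 g/kg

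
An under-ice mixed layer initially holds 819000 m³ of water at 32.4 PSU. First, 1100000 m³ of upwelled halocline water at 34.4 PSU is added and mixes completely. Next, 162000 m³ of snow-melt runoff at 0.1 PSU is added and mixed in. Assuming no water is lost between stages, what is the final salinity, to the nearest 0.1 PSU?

Conserving salt mass:
Initial salt = 819,000×32.4 = 26,535,600
After stage 1: salt = 26,535,600 + 1,100,000×34.4 = 64,375,600; volume = 1,919,000 m³; S = 33.546 PSU
After stage 2: salt = 64,375,600 + 162,000×0.1 = 64,391,800; volume = 2,081,000 m³
S = 64,391,800 / 2,081,000 = 30.9427 PSU

30.9 PSU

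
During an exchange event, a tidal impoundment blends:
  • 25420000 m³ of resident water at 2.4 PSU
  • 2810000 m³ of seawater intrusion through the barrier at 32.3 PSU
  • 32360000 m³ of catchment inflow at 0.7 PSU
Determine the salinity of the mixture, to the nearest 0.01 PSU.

2.88 PSU

Weighted by volume,
salt = 25,420,000×2.4 + 2,810,000×32.3 + 32,360,000×0.7 = 61,008,000 + 90,763,000 + 22,652,000 = 174,423,000
volume = 25,420,000 + 2,810,000 + 32,360,000 = 60,590,000 m³
S = 174,423,000 / 60,590,000 = 2.8787 PSU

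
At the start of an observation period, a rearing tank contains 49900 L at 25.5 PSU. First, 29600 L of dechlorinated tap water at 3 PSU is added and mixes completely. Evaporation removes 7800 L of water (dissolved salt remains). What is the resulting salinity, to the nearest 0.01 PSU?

After mixing: salt = 49,900×25.5 + 29,600×3 = 1,361,250; volume = 79,500 L
After evaporation: salt unchanged = 1,361,250; volume = 79,500 − 7,800 = 71,700 L
S = 1,361,250 / 71,700 = 18.9854 PSU

18.99 PSU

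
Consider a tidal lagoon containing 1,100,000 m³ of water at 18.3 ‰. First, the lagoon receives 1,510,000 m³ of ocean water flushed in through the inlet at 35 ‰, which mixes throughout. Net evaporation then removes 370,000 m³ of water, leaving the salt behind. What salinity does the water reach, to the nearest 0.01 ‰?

32.58 ‰

After mixing: salt = 1,100,000×18.3 + 1,510,000×35 = 72,980,000; volume = 2,610,000 m³
After evaporation: salt unchanged = 72,980,000; volume = 2,610,000 − 370,000 = 2,240,000 m³
S = 72,980,000 / 2,240,000 = 32.5804 ‰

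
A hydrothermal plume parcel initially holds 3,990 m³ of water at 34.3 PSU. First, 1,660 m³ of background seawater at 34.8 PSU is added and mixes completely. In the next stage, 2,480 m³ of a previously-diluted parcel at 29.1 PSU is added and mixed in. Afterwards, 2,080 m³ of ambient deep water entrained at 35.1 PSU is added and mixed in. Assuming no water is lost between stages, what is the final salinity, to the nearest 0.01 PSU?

33.28 PSU

Weighted by volume,
Initial salt = 3,990×34.3 = 136,857
After stage 1: salt = 136,857 + 1,660×34.8 = 194,625; volume = 5,650 m³; S = 34.447 PSU
After stage 2: salt = 194,625 + 2,480×29.1 = 266,793; volume = 8,130 m³; S = 32.816 PSU
After stage 3: salt = 266,793 + 2,080×35.1 = 339,801; volume = 10,210 m³
S = 339,801 / 10,210 = 33.2812 PSU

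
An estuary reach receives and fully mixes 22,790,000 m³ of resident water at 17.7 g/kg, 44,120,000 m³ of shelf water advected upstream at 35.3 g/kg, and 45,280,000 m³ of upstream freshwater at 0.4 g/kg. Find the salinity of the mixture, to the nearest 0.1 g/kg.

Conserving salt mass:
salt = 22,790,000×17.7 + 44,120,000×35.3 + 45,280,000×0.4 = 403,383,000 + 1,557,436,000 + 18,112,000 = 1,978,931,000
volume = 22,790,000 + 44,120,000 + 45,280,000 = 112,190,000 m³
S = 1,978,931,000 / 112,190,000 = 17.639 g/kg

17.6 g/kg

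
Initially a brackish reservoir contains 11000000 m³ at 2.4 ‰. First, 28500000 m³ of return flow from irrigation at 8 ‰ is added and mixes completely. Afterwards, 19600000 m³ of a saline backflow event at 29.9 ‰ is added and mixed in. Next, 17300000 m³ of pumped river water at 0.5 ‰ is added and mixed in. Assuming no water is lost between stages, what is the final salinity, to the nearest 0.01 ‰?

Weighted by volume,
Initial salt = 11,000,000×2.4 = 26,400,000
After stage 1: salt = 26,400,000 + 28,500,000×8 = 254,400,000; volume = 39,500,000 m³; S = 6.441 ‰
After stage 2: salt = 254,400,000 + 19,600,000×29.9 = 840,440,000; volume = 59,100,000 m³; S = 14.221 ‰
After stage 3: salt = 840,440,000 + 17,300,000×0.5 = 849,090,000; volume = 76,400,000 m³
S = 849,090,000 / 76,400,000 = 11.1137 ‰

11.11 ‰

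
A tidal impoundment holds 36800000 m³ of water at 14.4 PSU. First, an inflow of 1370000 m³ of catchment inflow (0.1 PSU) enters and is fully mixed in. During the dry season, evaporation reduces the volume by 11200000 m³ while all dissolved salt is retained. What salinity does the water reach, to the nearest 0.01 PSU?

After mixing: salt = 36,800,000×14.4 + 1,370,000×0.1 = 530,057,000; volume = 38,170,000 m³
After evaporation: salt unchanged = 530,057,000; volume = 38,170,000 − 11,200,000 = 26,970,000 m³
S = 530,057,000 / 26,970,000 = 19.6536 PSU

19.65 PSU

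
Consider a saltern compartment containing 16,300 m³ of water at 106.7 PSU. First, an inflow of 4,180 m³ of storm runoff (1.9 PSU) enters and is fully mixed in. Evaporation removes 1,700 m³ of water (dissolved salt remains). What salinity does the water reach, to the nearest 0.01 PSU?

93.03 PSU

After mixing: salt = 16,300×106.7 + 4,180×1.9 = 1,747,152; volume = 20,480 m³
After evaporation: salt unchanged = 1,747,152; volume = 20,480 − 1,700 = 18,780 m³
S = 1,747,152 / 18,780 = 93.0326 PSU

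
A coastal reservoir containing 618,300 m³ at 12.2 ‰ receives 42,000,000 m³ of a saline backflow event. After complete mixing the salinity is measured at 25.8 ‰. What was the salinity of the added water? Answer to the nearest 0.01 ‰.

Salt balance: 618,300×12.2 + 42,000,000×S = 42,618,300×25.8
7,543,260 + 42,000,000·S = 1,099,552,140
S = (1,099,552,140 − 7,543,260) / 42,000,000 = 26.0002 ‰

26.00 ‰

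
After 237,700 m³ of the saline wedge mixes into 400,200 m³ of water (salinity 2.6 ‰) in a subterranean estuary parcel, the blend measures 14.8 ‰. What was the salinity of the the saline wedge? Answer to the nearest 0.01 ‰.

35.34 ‰

Salt balance: 400,200×2.6 + 237,700×S = 637,900×14.8
1,040,520 + 237,700·S = 9,440,920
S = (9,440,920 − 1,040,520) / 237,700 = 35.3403 ‰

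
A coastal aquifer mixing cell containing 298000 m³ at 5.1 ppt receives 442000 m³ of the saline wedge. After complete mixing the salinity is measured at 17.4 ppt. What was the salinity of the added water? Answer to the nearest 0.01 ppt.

Salt balance: 298,000×5.1 + 442,000×S = 740,000×17.4
1,519,800 + 442,000·S = 12,876,000
S = (12,876,000 − 1,519,800) / 442,000 = 25.6928 ppt

25.69 ppt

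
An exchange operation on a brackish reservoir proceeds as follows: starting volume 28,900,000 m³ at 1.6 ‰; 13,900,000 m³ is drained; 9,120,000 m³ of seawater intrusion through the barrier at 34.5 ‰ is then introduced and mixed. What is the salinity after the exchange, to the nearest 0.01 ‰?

Remaining after removal: 15,000,000 m³ at 1.6 ‰ (salt = 24,000,000)
After addition: salt = 24,000,000 + 9,120,000×34.5 = 338,640,000; volume = 24,120,000 m³
S = 338,640,000 / 24,120,000 = 14.0398 ‰

14.04 ‰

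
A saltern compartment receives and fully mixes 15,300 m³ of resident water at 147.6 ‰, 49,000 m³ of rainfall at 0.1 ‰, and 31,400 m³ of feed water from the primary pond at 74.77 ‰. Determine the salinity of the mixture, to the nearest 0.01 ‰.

48.18 ‰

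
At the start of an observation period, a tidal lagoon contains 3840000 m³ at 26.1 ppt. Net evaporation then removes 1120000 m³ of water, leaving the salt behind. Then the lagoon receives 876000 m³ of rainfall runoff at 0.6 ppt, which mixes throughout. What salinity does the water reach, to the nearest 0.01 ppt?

28.02 ppt

After evaporation: salt = 3,840,000×26.1 = 100,224,000; volume = 3,840,000 − 1,120,000 = 2,720,000 m³
After mixing: salt = 100,224,000 + 876,000×0.6 = 100,749,600; volume = 2,720,000 + 876,000 = 3,596,000 m³
S = 100,749,600 / 3,596,000 = 28.0171 ppt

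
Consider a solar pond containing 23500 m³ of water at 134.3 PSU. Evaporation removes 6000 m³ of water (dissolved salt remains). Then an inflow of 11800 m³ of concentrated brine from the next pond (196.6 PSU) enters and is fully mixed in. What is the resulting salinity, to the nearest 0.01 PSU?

186.89 PSU

After evaporation: salt = 23,500×134.3 = 3,156,050; volume = 23,500 − 6,000 = 17,500 m³
After mixing: salt = 3,156,050 + 11,800×196.6 = 5,475,930; volume = 17,500 + 11,800 = 29,300 m³
S = 5,475,930 / 29,300 = 186.8918 PSU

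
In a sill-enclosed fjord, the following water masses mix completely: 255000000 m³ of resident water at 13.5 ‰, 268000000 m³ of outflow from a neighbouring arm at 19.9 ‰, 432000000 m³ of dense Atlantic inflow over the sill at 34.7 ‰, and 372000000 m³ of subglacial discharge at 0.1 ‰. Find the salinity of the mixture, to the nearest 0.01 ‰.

17.94 ‰

Salt balance:
salt = 255,000,000×13.5 + 268,000,000×19.9 + 432,000,000×34.7 + 372,000,000×0.1 = 3,442,500,000 + 5,333,200,000 + 14,990,400,000 + 37,200,000 = 23,803,300,000
volume = 255,000,000 + 268,000,000 + 432,000,000 + 372,000,000 = 1,327,000,000 m³
S = 23,803,300,000 / 1,327,000,000 = 17.9377 ‰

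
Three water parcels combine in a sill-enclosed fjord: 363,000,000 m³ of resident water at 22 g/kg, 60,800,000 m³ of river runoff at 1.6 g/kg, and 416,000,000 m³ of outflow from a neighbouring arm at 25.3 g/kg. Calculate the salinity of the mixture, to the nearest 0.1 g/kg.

22.2 g/kg

Conserving salt mass:
salt = 363,000,000×22 + 60,800,000×1.6 + 416,000,000×25.3 = 7,986,000,000 + 97,280,000 + 10,524,800,000 = 18,608,080,000
volume = 363,000,000 + 60,800,000 + 416,000,000 = 839,800,000 m³
S = 18,608,080,000 / 839,800,000 = 22.158 g/kg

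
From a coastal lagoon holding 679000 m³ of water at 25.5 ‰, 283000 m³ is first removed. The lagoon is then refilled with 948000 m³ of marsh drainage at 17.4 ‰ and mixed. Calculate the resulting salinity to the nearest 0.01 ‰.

19.79 ‰

Remaining after removal: 396,000 m³ at 25.5 ‰ (salt = 10,098,000)
After addition: salt = 10,098,000 + 948,000×17.4 = 26,593,200; volume = 1,344,000 m³
S = 26,593,200 / 1,344,000 = 19.7866 ‰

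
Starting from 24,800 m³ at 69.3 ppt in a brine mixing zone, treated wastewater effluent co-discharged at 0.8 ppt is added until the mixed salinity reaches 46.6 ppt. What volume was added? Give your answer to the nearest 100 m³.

Salt balance: 24,800×69.3 + V×0.8 = (24,800+V)×46.6
1,718,640 + 0.8V = 1,155,680 + 46.6V
562,960 = 45.8V
V = 12,291.7 m³

12300 m³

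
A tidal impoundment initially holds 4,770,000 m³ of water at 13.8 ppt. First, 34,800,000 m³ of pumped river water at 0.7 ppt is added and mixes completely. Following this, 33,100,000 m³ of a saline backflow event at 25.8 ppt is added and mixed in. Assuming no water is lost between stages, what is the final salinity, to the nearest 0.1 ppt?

13.0 ppt

Salt balance:
Initial salt = 4,770,000×13.8 = 65,826,000
After stage 1: salt = 65,826,000 + 34,800,000×0.7 = 90,186,000; volume = 39,570,000 m³; S = 2.279 ppt
After stage 2: salt = 90,186,000 + 33,100,000×25.8 = 944,166,000; volume = 72,670,000 m³
S = 944,166,000 / 72,670,000 = 12.9925 ppt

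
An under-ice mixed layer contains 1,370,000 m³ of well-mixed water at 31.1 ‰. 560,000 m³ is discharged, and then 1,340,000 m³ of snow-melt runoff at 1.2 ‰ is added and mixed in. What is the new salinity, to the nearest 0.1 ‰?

12.5 ‰

Remaining after removal: 810,000 m³ at 31.1 ‰ (salt = 25,191,000)
After addition: salt = 25,191,000 + 1,340,000×1.2 = 26,799,000; volume = 2,150,000 m³
S = 26,799,000 / 2,150,000 = 12.4647 ‰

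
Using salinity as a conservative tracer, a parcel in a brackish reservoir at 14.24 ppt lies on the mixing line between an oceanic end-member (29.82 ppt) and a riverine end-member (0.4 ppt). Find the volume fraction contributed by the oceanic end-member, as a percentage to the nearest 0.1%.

47.0%

Let g be the oceanic fraction. Salt balance per unit volume:
g×29.82 + (1−g)×0.4 = 14.24
g = (14.24 − 0.4) / (29.82 − 0.4) = 13.84/29.42 = 0.4704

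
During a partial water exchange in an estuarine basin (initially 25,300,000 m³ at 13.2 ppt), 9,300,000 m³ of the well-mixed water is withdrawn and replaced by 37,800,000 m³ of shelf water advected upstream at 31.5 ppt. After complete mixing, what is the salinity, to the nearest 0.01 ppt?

26.06 ppt

Remaining after removal: 16,000,000 m³ at 13.2 ppt (salt = 211,200,000)
After addition: salt = 211,200,000 + 37,800,000×31.5 = 1,401,900,000; volume = 53,800,000 m³
S = 1,401,900,000 / 53,800,000 = 26.0576 ppt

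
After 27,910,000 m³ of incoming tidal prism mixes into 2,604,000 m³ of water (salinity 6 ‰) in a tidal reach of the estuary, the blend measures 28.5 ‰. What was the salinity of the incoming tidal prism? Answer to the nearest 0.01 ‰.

Salt balance: 2,604,000×6 + 27,910,000×S = 30,514,000×28.5
15,624,000 + 27,910,000·S = 869,649,000
S = (869,649,000 − 15,624,000) / 27,910,000 = 30.5992 ‰

30.60 ‰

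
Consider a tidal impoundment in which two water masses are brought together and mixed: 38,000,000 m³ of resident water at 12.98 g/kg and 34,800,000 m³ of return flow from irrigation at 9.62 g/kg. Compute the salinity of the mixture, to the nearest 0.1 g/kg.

11.4 g/kg

Mass of salt is conserved:
salt = 38,000,000×12.98 + 34,800,000×9.62 = 493,240,000 + 334,776,000 = 828,016,000
volume = 38,000,000 + 34,800,000 = 72,800,000 m³
S = 828,016,000 / 72,800,000 = 11.374 g/kg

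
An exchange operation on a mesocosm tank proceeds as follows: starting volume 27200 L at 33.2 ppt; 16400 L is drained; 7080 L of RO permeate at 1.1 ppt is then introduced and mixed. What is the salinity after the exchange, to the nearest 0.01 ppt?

20.49 ppt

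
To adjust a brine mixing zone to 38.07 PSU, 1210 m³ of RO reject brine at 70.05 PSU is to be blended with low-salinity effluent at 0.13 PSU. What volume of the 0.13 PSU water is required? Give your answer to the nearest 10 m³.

1020 m³

Salt balance: 1,210×70.05 + V×0.13 = (1,210+V)×38.07
84,760.5 + 0.13V = 46,064.7 + 38.07V
38,695.8 = 37.94V
V = 1,019.92 m³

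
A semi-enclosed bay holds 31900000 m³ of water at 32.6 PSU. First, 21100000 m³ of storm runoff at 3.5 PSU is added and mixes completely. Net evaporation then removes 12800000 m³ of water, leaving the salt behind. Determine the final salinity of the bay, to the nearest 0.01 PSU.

After mixing: salt = 31,900,000×32.6 + 21,100,000×3.5 = 1,113,790,000; volume = 53,000,000 m³
After evaporation: salt unchanged = 1,113,790,000; volume = 53,000,000 − 12,800,000 = 40,200,000 m³
S = 1,113,790,000 / 40,200,000 = 27.7062 PSU

27.71 PSU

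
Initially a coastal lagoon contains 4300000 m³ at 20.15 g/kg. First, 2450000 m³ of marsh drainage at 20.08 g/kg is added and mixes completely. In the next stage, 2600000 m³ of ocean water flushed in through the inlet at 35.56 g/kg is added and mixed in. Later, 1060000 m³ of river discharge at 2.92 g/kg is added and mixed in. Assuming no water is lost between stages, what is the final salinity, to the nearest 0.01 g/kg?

Salt balance:
Initial salt = 4,300,000×20.15 = 86,645,000
After stage 1: salt = 86,645,000 + 2,450,000×20.08 = 135,841,000; volume = 6,750,000 m³; S = 20.125 g/kg
After stage 2: salt = 135,841,000 + 2,600,000×35.56 = 228,297,000; volume = 9,350,000 m³; S = 24.417 g/kg
After stage 3: salt = 228,297,000 + 1,060,000×2.92 = 231,392,200; volume = 10,410,000 m³
S = 231,392,200 / 10,410,000 = 22.2279 g/kg

22.23 g/kg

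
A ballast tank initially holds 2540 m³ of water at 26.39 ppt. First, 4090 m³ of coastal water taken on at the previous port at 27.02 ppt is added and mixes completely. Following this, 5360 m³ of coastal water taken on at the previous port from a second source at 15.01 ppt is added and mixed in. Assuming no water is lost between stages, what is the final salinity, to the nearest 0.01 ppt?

By conservation of dissolved salt,
Initial salt = 2,540×26.39 = 67,030.6
After stage 1: salt = 67,030.6 + 4,090×27.02 = 177,542.4; volume = 6,630 m³; S = 26.779 ppt
After stage 2: salt = 177,542.4 + 5,360×15.01 = 257,996; volume = 11,990 m³
S = 257,996 / 11,990 = 21.5176 ppt

21.52 ppt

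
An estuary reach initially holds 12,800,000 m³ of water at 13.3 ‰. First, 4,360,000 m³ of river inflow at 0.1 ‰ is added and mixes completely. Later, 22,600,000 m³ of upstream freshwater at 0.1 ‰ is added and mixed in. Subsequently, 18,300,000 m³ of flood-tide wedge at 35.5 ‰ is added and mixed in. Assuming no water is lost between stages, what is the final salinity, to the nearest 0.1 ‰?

Weighted by volume,
Initial salt = 12,800,000×13.3 = 170,240,000
After stage 1: salt = 170,240,000 + 4,360,000×0.1 = 170,676,000; volume = 17,160,000 m³; S = 9.946 ‰
After stage 2: salt = 170,676,000 + 22,600,000×0.1 = 172,936,000; volume = 39,760,000 m³; S = 4.349 ‰
After stage 3: salt = 172,936,000 + 18,300,000×35.5 = 822,586,000; volume = 58,060,000 m³
S = 822,586,000 / 58,060,000 = 14.1679 ‰

14.2 ‰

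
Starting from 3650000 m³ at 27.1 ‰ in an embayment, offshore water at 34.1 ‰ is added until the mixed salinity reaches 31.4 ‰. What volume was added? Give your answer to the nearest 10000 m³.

5810000 m³

Salt balance: 3,650,000×27.1 + V×34.1 = (3,650,000+V)×31.4
98,915,000 + 34.1V = 114,610,000 + 31.4V
15,695,000 = 2.7V
V = 5,812,962.96 m³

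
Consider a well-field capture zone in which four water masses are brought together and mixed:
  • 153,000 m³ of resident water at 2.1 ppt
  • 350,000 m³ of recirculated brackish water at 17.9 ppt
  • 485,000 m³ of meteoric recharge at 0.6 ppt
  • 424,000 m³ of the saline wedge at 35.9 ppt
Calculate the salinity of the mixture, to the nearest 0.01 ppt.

15.65 ppt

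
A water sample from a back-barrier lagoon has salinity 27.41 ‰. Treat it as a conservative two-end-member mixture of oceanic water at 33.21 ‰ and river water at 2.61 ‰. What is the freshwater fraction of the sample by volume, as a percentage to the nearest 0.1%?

Let f be the freshwater fraction. Salt balance per unit volume:
f×2.61 + (1−f)×33.21 = 27.41
f = (33.21 − 27.41) / (33.21 − 2.61) = 5.8/30.6 = 0.1895

19.0%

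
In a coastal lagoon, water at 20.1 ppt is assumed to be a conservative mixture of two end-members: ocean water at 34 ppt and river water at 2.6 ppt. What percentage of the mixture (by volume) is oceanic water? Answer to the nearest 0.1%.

Let g be the oceanic fraction. Salt balance per unit volume:
g×34 + (1−g)×2.6 = 20.1
g = (20.1 − 2.6) / (34 − 2.6) = 17.5/31.4 = 0.5573

55.7%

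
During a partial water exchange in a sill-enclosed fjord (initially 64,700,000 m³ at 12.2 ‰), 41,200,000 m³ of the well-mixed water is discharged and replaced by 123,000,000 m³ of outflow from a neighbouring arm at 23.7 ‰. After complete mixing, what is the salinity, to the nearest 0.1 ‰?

Remaining after removal: 23,500,000 m³ at 12.2 ‰ (salt = 286,700,000)
After addition: salt = 286,700,000 + 123,000,000×23.7 = 3,201,800,000; volume = 146,500,000 m³
S = 3,201,800,000 / 146,500,000 = 21.8553 ‰

21.9 ‰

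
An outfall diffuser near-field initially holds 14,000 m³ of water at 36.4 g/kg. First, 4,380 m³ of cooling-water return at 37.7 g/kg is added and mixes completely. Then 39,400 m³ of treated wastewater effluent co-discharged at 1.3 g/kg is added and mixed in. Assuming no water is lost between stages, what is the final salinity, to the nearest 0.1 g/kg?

Total salt / total volume:
Initial salt = 14,000×36.4 = 509,600
After stage 1: salt = 509,600 + 4,380×37.7 = 674,726; volume = 18,380 m³; S = 36.71 g/kg
After stage 2: salt = 674,726 + 39,400×1.3 = 725,946; volume = 57,780 m³
S = 725,946 / 57,780 = 12.564 g/kg

12.6 g/kg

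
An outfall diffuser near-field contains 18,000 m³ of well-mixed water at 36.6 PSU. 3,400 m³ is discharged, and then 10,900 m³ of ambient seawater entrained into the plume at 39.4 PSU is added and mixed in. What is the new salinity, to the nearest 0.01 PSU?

Remaining after removal: 14,600 m³ at 36.6 PSU (salt = 534,360)
After addition: salt = 534,360 + 10,900×39.4 = 963,820; volume = 25,500 m³
S = 963,820 / 25,500 = 37.7969 PSU

37.80 PSU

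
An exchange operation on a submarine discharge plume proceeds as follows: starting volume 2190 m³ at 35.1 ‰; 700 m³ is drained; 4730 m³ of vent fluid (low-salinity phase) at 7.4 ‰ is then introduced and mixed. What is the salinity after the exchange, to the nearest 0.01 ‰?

14.04 ‰

Remaining after removal: 1,490 m³ at 35.1 ‰ (salt = 52,299)
After addition: salt = 52,299 + 4,730×7.4 = 87,301; volume = 6,220 m³
S = 87,301 / 6,220 = 14.0355 ‰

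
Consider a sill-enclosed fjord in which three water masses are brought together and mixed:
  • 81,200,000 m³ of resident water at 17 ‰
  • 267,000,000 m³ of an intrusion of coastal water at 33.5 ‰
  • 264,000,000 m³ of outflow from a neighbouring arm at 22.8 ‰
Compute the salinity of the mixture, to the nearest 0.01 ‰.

26.70 ‰

Weighted by volume,
salt = 81,200,000×17 + 267,000,000×33.5 + 264,000,000×22.8 = 1,380,400,000 + 8,944,500,000 + 6,019,200,000 = 16,344,100,000
volume = 81,200,000 + 267,000,000 + 264,000,000 = 612,200,000 m³
S = 16,344,100,000 / 612,200,000 = 26.6973 ‰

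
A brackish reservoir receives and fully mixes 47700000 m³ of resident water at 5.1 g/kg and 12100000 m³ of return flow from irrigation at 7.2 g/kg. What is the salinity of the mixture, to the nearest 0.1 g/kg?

Mass of salt is conserved:
salt = 47,700,000×5.1 + 12,100,000×7.2 = 243,270,000 + 87,120,000 = 330,390,000
volume = 47,700,000 + 12,100,000 = 59,800,000 m³
S = 330,390,000 / 59,800,000 = 5.525 g/kg

5.5 g/kg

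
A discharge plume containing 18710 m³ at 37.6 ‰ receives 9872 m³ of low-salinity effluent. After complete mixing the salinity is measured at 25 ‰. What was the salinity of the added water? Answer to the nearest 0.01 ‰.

Salt balance: 18,710×37.6 + 9,872×S = 28,582×25
703,496 + 9,872·S = 714,550
S = (714,550 − 703,496) / 9,872 = 1.1197 ‰

1.12 ‰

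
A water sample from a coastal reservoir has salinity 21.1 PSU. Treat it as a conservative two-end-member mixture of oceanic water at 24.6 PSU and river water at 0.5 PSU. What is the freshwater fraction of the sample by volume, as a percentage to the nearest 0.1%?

Let f be the freshwater fraction. Salt balance per unit volume:
f×0.5 + (1−f)×24.6 = 21.1
f = (24.6 − 21.1) / (24.6 − 0.5) = 3.5/24.1 = 0.1452

14.5%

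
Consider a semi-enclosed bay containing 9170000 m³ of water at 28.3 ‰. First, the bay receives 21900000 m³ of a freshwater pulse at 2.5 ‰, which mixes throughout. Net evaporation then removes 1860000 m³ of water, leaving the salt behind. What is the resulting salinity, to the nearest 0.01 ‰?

10.76 ‰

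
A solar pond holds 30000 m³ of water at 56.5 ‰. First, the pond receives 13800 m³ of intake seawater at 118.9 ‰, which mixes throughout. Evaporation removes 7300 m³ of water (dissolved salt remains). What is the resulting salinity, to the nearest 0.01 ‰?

91.39 ‰

After mixing: salt = 30,000×56.5 + 13,800×118.9 = 3,335,820; volume = 43,800 m³
After evaporation: salt unchanged = 3,335,820; volume = 43,800 − 7,300 = 36,500 m³
S = 3,335,820 / 36,500 = 91.3923 ‰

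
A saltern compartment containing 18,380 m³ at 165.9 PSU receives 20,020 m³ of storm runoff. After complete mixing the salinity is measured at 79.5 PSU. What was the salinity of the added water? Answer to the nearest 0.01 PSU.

Salt balance: 18,380×165.9 + 20,020×S = 38,400×79.5
3,049,242 + 20,020·S = 3,052,800
S = (3,052,800 − 3,049,242) / 20,020 = 0.1777 PSU

0.18 PSU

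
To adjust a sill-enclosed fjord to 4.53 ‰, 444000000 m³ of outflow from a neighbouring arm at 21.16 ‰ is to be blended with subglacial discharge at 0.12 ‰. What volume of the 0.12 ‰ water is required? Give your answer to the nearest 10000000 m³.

1670000000 m³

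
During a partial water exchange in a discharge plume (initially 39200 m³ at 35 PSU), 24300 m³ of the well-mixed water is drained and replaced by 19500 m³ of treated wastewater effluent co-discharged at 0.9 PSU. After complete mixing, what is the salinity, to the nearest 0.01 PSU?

15.67 PSU

Remaining after removal: 14,900 m³ at 35 PSU (salt = 521,500)
After addition: salt = 521,500 + 19,500×0.9 = 539,050; volume = 34,400 m³
S = 539,050 / 34,400 = 15.6701 PSU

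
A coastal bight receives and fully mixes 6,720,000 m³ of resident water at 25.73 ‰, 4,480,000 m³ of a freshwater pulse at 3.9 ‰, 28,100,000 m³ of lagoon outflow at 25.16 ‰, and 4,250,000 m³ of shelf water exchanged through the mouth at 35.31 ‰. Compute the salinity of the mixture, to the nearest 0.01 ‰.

24.05 ‰

By conservation of dissolved salt,
salt = 6,720,000×25.73 + 4,480,000×3.9 + 28,100,000×25.16 + 4,250,000×35.31 = 172,905,600 + 17,472,000 + 706,996,000 + 150,067,500 = 1,047,441,100
volume = 6,720,000 + 4,480,000 + 28,100,000 + 4,250,000 = 43,550,000 m³
S = 1,047,441,100 / 43,550,000 = 24.0515 ‰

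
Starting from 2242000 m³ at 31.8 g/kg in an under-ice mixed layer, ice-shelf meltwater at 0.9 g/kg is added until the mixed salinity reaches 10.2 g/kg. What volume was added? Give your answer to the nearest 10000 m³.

5210000 m³

Salt balance: 2,242,000×31.8 + V×0.9 = (2,242,000+V)×10.2
71,295,600 + 0.9V = 22,868,400 + 10.2V
48,427,200 = 9.3V
V = 5,207,225.81 m³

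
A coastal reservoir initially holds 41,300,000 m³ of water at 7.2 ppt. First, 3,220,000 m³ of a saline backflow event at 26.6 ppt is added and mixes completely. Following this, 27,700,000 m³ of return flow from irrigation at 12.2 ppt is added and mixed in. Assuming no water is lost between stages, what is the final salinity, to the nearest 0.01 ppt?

Total salt / total volume:
Initial salt = 41,300,000×7.2 = 297,360,000
After stage 1: salt = 297,360,000 + 3,220,000×26.6 = 383,012,000; volume = 44,520,000 m³; S = 8.603 ppt
After stage 2: salt = 383,012,000 + 27,700,000×12.2 = 720,952,000; volume = 72,220,000 m³
S = 720,952,000 / 72,220,000 = 9.9827 ppt

9.98 ppt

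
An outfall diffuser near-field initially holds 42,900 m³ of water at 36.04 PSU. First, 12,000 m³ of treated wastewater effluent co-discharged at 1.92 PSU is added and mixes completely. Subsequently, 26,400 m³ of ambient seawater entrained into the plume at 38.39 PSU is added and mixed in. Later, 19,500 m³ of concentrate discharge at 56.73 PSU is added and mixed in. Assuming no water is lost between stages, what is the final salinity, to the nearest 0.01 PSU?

Weighted by volume,
Initial salt = 42,900×36.04 = 1,546,116
After stage 1: salt = 1,546,116 + 12,000×1.92 = 1,569,156; volume = 54,900 m³; S = 28.582 PSU
After stage 2: salt = 1,569,156 + 26,400×38.39 = 2,582,652; volume = 81,300 m³; S = 31.767 PSU
After stage 3: salt = 2,582,652 + 19,500×56.73 = 3,688,887; volume = 100,800 m³
S = 3,688,887 / 100,800 = 36.5961 PSU

36.60 PSU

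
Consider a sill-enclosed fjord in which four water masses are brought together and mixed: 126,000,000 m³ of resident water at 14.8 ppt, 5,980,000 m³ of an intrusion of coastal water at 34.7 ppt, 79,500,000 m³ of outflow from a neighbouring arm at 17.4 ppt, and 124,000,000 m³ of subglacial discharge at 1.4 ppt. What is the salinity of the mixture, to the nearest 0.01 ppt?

10.82 ppt

Total salt / total volume:
salt = 126,000,000×14.8 + 5,980,000×34.7 + 79,500,000×17.4 + 124,000,000×1.4 = 1,864,800,000 + 207,506,000 + 1,383,300,000 + 173,600,000 = 3,629,206,000
volume = 126,000,000 + 5,980,000 + 79,500,000 + 124,000,000 = 335,480,000 m³
S = 3,629,206,000 / 335,480,000 = 10.818 ppt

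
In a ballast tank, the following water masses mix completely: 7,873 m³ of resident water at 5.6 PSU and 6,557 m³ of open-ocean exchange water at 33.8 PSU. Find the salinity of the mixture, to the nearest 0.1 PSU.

18.4 PSU

Weighted by volume,
salt = 7,873×5.6 + 6,557×33.8 = 44,088.8 + 221,626.6 = 265,715.4
volume = 7,873 + 6,557 = 14,430 m³
S = 265,715.4 / 14,430 = 18.414 PSU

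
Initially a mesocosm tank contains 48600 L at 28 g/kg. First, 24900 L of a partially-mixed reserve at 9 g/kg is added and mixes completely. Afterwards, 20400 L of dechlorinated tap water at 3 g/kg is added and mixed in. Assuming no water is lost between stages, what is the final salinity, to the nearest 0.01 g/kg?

17.53 g/kg

Total salt / total volume:
Initial salt = 48,600×28 = 1,360,800
After stage 1: salt = 1,360,800 + 24,900×9 = 1,584,900; volume = 73,500 L; S = 21.563 g/kg
After stage 2: salt = 1,584,900 + 20,400×3 = 1,646,100; volume = 93,900 L
S = 1,646,100 / 93,900 = 17.5304 g/kg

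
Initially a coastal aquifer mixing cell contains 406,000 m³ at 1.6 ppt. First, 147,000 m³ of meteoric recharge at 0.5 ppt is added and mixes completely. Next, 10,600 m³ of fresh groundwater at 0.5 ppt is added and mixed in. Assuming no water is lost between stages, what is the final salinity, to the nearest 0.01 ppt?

1.29 ppt

Total salt / total volume:
Initial salt = 406,000×1.6 = 649,600
After stage 1: salt = 649,600 + 147,000×0.5 = 723,100; volume = 553,000 m³; S = 1.308 ppt
After stage 2: salt = 723,100 + 10,600×0.5 = 728,400; volume = 563,600 m³
S = 728,400 / 563,600 = 1.2924 ppt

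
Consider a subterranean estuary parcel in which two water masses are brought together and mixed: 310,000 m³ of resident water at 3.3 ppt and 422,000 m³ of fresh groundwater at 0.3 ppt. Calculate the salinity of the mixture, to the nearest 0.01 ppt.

1.57 ppt

By conservation of dissolved salt,
salt = 310,000×3.3 + 422,000×0.3 = 1,023,000 + 126,600 = 1,149,600
volume = 310,000 + 422,000 = 732,000 m³
S = 1,149,600 / 732,000 = 1.5705 ppt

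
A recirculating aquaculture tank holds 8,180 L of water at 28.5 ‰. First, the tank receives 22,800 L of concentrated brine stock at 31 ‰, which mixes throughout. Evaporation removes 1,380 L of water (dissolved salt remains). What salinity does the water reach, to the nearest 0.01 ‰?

31.75 ‰

After mixing: salt = 8,180×28.5 + 22,800×31 = 939,930; volume = 30,980 L
After evaporation: salt unchanged = 939,930; volume = 30,980 − 1,380 = 29,600 L
S = 939,930 / 29,600 = 31.7544 ‰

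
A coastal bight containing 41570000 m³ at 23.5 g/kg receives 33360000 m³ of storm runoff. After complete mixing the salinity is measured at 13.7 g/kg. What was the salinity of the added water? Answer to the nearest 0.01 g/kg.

1.49 g/kg

Salt balance: 41,570,000×23.5 + 33,360,000×S = 74,930,000×13.7
976,895,000 + 33,360,000·S = 1,026,541,000
S = (1,026,541,000 − 976,895,000) / 33,360,000 = 1.4882 g/kg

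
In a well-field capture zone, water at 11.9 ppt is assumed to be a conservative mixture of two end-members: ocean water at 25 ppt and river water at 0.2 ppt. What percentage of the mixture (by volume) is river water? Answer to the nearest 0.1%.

Let f be the freshwater fraction. Salt balance per unit volume:
f×0.2 + (1−f)×25 = 11.9
f = (25 − 11.9) / (25 − 0.2) = 13.1/24.8 = 0.5282

52.8%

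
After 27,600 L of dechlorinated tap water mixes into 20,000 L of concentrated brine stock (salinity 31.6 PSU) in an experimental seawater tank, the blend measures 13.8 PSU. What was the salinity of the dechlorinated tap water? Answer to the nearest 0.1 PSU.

0.9 PSU

Salt balance: 20,000×31.6 + 27,600×S = 47,600×13.8
632,000 + 27,600·S = 656,880
S = (656,880 − 632,000) / 27,600 = 0.9014 PSU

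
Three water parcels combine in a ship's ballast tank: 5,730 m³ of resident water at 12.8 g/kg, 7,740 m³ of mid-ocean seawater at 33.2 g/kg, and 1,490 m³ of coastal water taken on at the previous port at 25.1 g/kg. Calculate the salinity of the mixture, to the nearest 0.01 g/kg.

24.58 g/kg

Weighted by volume,
salt = 5,730×12.8 + 7,740×33.2 + 1,490×25.1 = 73,344 + 256,968 + 37,399 = 367,711
volume = 5,730 + 7,740 + 1,490 = 14,960 m³
S = 367,711 / 14,960 = 24.5796 g/kg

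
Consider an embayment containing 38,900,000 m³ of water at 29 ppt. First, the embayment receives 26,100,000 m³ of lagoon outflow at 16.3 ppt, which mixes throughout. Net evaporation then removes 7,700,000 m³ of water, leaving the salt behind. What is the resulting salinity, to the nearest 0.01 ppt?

27.11 ppt

After mixing: salt = 38,900,000×29 + 26,100,000×16.3 = 1,553,530,000; volume = 65,000,000 m³
After evaporation: salt unchanged = 1,553,530,000; volume = 65,000,000 − 7,700,000 = 57,300,000 m³
S = 1,553,530,000 / 57,300,000 = 27.1122 ppt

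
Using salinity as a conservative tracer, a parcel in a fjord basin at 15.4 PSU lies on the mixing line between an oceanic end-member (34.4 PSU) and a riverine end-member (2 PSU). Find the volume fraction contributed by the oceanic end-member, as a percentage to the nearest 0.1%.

41.4%

Let g be the oceanic fraction. Salt balance per unit volume:
g×34.4 + (1−g)×2 = 15.4
g = (15.4 − 2) / (34.4 − 2) = 13.4/32.4 = 0.4136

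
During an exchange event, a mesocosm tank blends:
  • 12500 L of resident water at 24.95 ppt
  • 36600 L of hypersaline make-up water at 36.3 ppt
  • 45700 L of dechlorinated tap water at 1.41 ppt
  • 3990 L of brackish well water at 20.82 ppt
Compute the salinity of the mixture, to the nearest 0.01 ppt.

18.10 ppt

Salt balance:
salt = 12,500×24.95 + 36,600×36.3 + 45,700×1.41 + 3,990×20.82 = 311,875 + 1,328,580 + 64,437 + 83,071.8 = 1,787,963.8
volume = 12,500 + 36,600 + 45,700 + 3,990 = 98,790 L
S = 1,787,963.8 / 98,790 = 18.0986 ppt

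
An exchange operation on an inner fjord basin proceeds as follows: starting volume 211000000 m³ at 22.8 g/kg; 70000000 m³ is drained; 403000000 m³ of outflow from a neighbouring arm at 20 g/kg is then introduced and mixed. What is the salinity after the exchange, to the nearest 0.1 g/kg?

Remaining after removal: 141,000,000 m³ at 22.8 g/kg (salt = 3,214,800,000)
After addition: salt = 3,214,800,000 + 403,000,000×20 = 11,274,800,000; volume = 544,000,000 m³
S = 11,274,800,000 / 544,000,000 = 20.7257 g/kg

20.7 g/kg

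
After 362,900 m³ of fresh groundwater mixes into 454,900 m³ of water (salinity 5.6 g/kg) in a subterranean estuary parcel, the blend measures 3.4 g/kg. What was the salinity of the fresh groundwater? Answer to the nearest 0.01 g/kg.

Salt balance: 454,900×5.6 + 362,900×S = 817,800×3.4
2,547,440 + 362,900·S = 2,780,520
S = (2,780,520 − 2,547,440) / 362,900 = 0.6423 g/kg

0.64 g/kg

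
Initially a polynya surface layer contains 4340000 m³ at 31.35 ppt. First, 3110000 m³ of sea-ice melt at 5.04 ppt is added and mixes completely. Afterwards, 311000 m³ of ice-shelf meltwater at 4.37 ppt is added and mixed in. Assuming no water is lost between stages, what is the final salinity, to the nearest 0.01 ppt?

19.73 ppt

By conservation of dissolved salt,
Initial salt = 4,340,000×31.35 = 136,059,000
After stage 1: salt = 136,059,000 + 3,110,000×5.04 = 151,733,400; volume = 7,450,000 m³; S = 20.367 ppt
After stage 2: salt = 151,733,400 + 311,000×4.37 = 153,092,470; volume = 7,761,000 m³
S = 153,092,470 / 7,761,000 = 19.7259 ppt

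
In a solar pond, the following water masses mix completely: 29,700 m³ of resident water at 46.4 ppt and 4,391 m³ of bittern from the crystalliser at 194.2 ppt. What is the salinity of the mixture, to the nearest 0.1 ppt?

65.4 ppt

Salt balance:
salt = 29,700×46.4 + 4,391×194.2 = 1,378,080 + 852,732.2 = 2,230,812.2
volume = 29,700 + 4,391 = 34,091 m³
S = 2,230,812.2 / 34,091 = 65.437 ppt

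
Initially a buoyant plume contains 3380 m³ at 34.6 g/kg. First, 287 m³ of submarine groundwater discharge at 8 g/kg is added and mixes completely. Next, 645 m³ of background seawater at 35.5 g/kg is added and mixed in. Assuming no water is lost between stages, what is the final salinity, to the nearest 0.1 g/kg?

33.0 g/kg

Weighted by volume,
Initial salt = 3,380×34.6 = 116,948
After stage 1: salt = 116,948 + 287×8 = 119,244; volume = 3,667 m³; S = 32.518 g/kg
After stage 2: salt = 119,244 + 645×35.5 = 142,141.5; volume = 4,312 m³
S = 142,141.5 / 4,312 = 32.9642 g/kg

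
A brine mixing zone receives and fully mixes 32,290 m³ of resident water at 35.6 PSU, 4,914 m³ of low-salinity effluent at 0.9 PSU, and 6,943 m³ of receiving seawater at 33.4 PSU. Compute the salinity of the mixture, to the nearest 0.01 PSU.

31.39 PSU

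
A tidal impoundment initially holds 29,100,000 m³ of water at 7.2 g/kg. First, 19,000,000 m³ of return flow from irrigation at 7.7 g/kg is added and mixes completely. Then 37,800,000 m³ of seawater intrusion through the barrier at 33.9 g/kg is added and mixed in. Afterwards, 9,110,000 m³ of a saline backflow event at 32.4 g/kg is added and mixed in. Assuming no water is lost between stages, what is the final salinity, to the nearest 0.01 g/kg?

20.34 g/kg

Total salt / total volume:
Initial salt = 29,100,000×7.2 = 209,520,000
After stage 1: salt = 209,520,000 + 19,000,000×7.7 = 355,820,000; volume = 48,100,000 m³; S = 7.398 g/kg
After stage 2: salt = 355,820,000 + 37,800,000×33.9 = 1,637,240,000; volume = 85,900,000 m³; S = 19.06 g/kg
After stage 3: salt = 1,637,240,000 + 9,110,000×32.4 = 1,932,404,000; volume = 95,010,000 m³
S = 1,932,404,000 / 95,010,000 = 20.339 g/kg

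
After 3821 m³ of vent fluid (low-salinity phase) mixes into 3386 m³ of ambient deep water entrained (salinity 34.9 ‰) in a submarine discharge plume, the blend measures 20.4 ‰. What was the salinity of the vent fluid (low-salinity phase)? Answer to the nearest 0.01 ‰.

7.55 ‰

Salt balance: 3,386×34.9 + 3,821×S = 7,207×20.4
118,171.4 + 3,821·S = 147,022.8
S = (147,022.8 − 118,171.4) / 3,821 = 7.5507 ‰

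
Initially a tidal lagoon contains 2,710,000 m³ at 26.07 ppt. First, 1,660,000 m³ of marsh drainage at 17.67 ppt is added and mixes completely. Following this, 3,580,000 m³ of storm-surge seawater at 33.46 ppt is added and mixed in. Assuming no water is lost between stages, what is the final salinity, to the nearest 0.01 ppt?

27.64 ppt

Salt balance:
Initial salt = 2,710,000×26.07 = 70,649,700
After stage 1: salt = 70,649,700 + 1,660,000×17.67 = 99,981,900; volume = 4,370,000 m³; S = 22.879 ppt
After stage 2: salt = 99,981,900 + 3,580,000×33.46 = 219,768,700; volume = 7,950,000 m³
S = 219,768,700 / 7,950,000 = 27.6439 ppt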